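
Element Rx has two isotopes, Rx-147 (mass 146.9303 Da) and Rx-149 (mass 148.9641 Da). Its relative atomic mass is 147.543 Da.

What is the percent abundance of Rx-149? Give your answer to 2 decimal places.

Writing the weighted mean with unknown fraction x of Rx-147:
146.9303·x + 148.9641·(1 − x) = 147.543
(146.9303 − 148.9641)·x = 147.543 − 148.9641
x = -1.4211 / -2.0338 = 0.69874 → 69.87% Rx-147, 30.13% Rx-149.

30.13%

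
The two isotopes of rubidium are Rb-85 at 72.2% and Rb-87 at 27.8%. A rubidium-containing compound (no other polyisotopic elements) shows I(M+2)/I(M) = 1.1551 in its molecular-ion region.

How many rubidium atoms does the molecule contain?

For n independent Rb atoms, I(M+2)/I(M) = n · (abundance Rb-87) / (abundance Rb-85) = n · 0.278/0.722.
n = 1.1551 × 0.722/0.278 = 3.00 ≈ 3

3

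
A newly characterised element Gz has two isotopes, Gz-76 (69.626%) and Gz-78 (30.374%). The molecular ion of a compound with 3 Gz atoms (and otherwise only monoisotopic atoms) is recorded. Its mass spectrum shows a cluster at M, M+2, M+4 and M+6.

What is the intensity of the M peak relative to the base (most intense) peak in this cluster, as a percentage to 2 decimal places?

Binomial terms of (0.69626 + 0.30374)^3: M 0.3375, M+2 0.4417, M+4 0.1927, M+6 0.0280 → M+2 is the base peak.
P(M+2) = C(3,1) × 0.69626^2 × 0.30374^1 = 3 × 0.48477799 × 0.30374 = 0.441739 (base)
P(M) = C(3,0) × 0.69626^3 × 0.30374^0 = 1 × 0.33753152 × 1.0000 = 0.337532
Relative intensity = 0.337532 / 0.441739 × 100 = 76.41

76.41%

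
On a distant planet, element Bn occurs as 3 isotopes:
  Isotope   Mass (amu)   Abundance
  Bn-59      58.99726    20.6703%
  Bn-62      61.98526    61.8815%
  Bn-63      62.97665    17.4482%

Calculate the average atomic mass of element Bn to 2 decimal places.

61.54 amu

Ar = Σ fᵢ·mᵢ = 0.206703 × 58.99726 + 0.618815 × 61.98526 + 0.174482 × 62.97665
= 12.194911 + 38.357409 + 10.988292 = 61.540612 amu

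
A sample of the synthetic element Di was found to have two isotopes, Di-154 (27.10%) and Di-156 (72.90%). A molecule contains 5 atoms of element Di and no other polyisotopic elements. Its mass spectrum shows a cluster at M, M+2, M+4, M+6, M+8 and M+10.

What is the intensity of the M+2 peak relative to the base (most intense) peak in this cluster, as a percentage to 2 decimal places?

Term probabilities: M 0.0015, M+2 0.0197, M+4 0.1058, M+6 0.2845, M+8 0.3827, M+10 0.2059. Base peak = M+8.
P(M+8) = C(5,4) × 0.2710^1 × 0.7290^4 = 5 × 0.2710 × 0.28242954 = 0.382692 (base)
P(M+2) = C(5,1) × 0.2710^4 × 0.7290^1 = 5 × 0.00539358 × 0.7290 = 0.019660
Relative intensity = 0.019660 / 0.382692 × 100 = 5.14

5.14%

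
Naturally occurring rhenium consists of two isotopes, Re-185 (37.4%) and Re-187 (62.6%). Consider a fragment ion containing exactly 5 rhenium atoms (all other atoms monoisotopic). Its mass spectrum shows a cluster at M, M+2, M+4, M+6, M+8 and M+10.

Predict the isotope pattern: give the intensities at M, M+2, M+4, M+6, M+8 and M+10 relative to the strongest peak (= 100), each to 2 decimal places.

The 5 Re atoms are independent, so intensities follow the terms of (0.374 + 0.626)^5.
P(M) = 0.374^5 = 0.007317
P(M+2) = 5 × 0.374^4 × 0.626^1 = 0.061239
P(M+4) = 10 × 0.374^3 × 0.626^2 = 0.205005
P(M+6) = 10 × 0.374^2 × 0.626^3 = 0.343136
P(M+8) = 5 × 0.374^1 × 0.626^4 = 0.287170
P(M+10) = 0.626^5 = 0.096133
The M+6 peak is largest (0.343136); scaling to 100 gives 2.13 : 17.85 : 59.74 : 100.00 : 83.69 : 28.02.

2.13 : 17.85 : 59.74 : 100.00 : 83.69 : 28.02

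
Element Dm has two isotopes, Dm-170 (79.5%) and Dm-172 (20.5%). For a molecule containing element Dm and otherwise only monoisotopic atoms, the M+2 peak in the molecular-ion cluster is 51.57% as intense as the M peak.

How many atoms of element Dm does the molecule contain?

2

For n independent Dm atoms, I(M+2)/I(M) = n · (abundance Dm-172) / (abundance Dm-170) = n · 0.205/0.795.
n = 0.5157 × 0.795/0.205 = 2.00 ≈ 2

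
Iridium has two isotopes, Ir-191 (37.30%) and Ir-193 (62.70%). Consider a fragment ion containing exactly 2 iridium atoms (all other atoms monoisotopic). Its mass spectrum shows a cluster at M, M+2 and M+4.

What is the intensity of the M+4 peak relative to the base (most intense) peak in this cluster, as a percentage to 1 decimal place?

Binomial terms of (0.3730 + 0.6270)^2: M 0.1391, M+2 0.4677, M+4 0.3931 → M+2 is the base peak.
P(M+2) = C(2,1) × 0.3730^1 × 0.6270^1 = 2 × 0.3730 × 0.6270 = 0.467742 (base)
P(M+4) = C(2,2) × 0.3730^0 × 0.6270^2 = 1 × 1.0000 × 0.393129 = 0.393129
Relative intensity = 0.393129 / 0.467742 × 100 = 84.0

84.0%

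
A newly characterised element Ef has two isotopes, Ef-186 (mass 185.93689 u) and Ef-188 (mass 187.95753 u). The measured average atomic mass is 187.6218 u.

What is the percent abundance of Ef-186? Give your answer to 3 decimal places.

Writing the weighted mean with unknown fraction x of Ef-186:
185.93689·x + 187.95753·(1 − x) = 187.6218
(185.93689 − 187.95753)·x = 187.6218 − 187.95753
x = -0.33573 / -2.02064 = 0.16615 → 16.615% Ef-186, 83.385% Ef-188.

16.615%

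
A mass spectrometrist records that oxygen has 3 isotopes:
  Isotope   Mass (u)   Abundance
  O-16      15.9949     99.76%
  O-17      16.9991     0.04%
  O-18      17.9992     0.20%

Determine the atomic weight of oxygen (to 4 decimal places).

Weight each isotope mass by its fractional abundance: 0.9976 × 15.9949 + 0.0004 × 16.9991 + 0.0020 × 17.9992
= 15.95651 + 0.00680 + 0.03600 = 15.99931 u

15.9993 u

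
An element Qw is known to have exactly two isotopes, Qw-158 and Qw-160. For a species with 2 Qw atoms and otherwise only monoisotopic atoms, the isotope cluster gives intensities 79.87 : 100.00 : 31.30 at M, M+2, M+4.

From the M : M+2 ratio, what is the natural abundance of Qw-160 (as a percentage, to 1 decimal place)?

38.5%

Write p for the Qw-158 fraction. I(M+2)/I(M) = [C(2,1)·p^1·(1−p)] / p^2 = 2·(1−p)/p = 100.00/79.87 = 1.2520
(1−p)/p = 1.2520/2 = 0.6260  ⇒  p = 1/(1 + 0.6260) = 0.6150
Qw-158: 61.5%, Qw-160: 38.5%.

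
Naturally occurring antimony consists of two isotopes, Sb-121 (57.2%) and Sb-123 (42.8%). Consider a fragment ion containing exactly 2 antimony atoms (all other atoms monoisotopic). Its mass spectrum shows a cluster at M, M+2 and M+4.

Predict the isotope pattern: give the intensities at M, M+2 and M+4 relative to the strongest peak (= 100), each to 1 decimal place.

Each Sb atom is independently Sb-121 (p = 0.572) or Sb-123 (q = 0.428); the cluster is the binomial expansion (p + q)^2.
P(M) = 0.572^2 = 0.327184
P(M+2) = 2 × 0.572^1 × 0.428^1 = 0.489632
P(M+4) = 0.428^2 = 0.183184
The M+2 peak is largest (0.489632); scaling to 100 gives 66.8 : 100.0 : 37.4.

66.8 : 100.0 : 37.4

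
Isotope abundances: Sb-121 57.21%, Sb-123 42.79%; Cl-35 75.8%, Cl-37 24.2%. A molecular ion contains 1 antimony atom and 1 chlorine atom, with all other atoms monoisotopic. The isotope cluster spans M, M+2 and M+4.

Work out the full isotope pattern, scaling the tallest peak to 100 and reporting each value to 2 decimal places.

93.70 : 100.00 : 22.38

Antimony pattern (n=1): 0.5721 : 0.4279
Chlorine pattern (n=1): 0.7580 : 0.2420
Convolve the two distributions (both contribute in 2-u steps):
  M: 0.5721×0.7580 = 0.433652
  M+2: 0.5721×0.2420 + 0.4279×0.7580 = 0.462796
  M+4: 0.4279×0.2420 = 0.103552
Scale to base peak (0.462796) = 100: 93.70 : 100.00 : 22.38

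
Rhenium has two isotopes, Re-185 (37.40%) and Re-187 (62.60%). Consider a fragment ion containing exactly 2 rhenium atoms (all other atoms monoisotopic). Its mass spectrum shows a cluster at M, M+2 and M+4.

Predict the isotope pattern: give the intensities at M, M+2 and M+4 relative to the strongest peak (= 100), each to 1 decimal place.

29.9 : 100.0 : 83.7

The 2 Re atoms are independent, so intensities follow the terms of (0.3740 + 0.6260)^2.
P(M) = 0.3740^2 = 0.139876
P(M+2) = 2 × 0.3740^1 × 0.6260^1 = 0.468248
P(M+4) = 0.6260^2 = 0.391876
The M+2 peak is largest (0.468248); scaling to 100 gives 29.9 : 100.0 : 83.7.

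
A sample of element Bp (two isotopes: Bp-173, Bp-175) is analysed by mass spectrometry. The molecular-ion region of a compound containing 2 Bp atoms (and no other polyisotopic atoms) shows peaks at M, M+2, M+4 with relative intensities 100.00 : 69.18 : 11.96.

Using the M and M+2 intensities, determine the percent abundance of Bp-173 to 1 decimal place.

74.3%

If p is the fraction of Bp that is Bp-173, then I(M+2)/I(M) = [C(2,1)·p^1·(1−p)] / p^2 = 2·(1−p)/p = 69.18/100.00 = 0.6918
(1−p)/p = 0.6918/2 = 0.3459  ⇒  p = 1/(1 + 0.3459) = 0.7430
Bp-173: 74.3%, Bp-175: 25.7%.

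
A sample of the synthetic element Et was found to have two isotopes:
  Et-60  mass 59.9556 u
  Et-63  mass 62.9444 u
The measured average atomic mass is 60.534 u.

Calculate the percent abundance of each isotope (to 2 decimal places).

With x = fraction of Et-60 (so Et-63 is 1 − x):
59.9556·x + 62.9444·(1 − x) = 60.534
(59.9556 − 62.9444)·x = 60.534 − 62.9444
x = -2.4104 / -2.9888 = 0.80648 → 80.65% Et-60, 19.35% Et-63.

Et-60: 80.65%, Et-63: 19.35%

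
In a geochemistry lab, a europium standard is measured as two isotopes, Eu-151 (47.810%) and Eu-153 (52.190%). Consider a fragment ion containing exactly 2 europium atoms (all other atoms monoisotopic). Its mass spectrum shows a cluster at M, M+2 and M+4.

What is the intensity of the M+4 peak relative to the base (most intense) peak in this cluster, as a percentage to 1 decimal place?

54.6%

Binomial terms of (0.47810 + 0.52190)^2: M 0.2286, M+2 0.4990, M+4 0.2724 → M+2 is the base peak.
P(M+2) = C(2,1) × 0.47810^1 × 0.52190^1 = 2 × 0.4781 × 0.5219 = 0.499041 (base)
P(M+4) = C(2,2) × 0.47810^0 × 0.52190^2 = 1 × 1.0000 × 0.27237961 = 0.272380
Relative intensity = 0.272380 / 0.499041 × 100 = 54.6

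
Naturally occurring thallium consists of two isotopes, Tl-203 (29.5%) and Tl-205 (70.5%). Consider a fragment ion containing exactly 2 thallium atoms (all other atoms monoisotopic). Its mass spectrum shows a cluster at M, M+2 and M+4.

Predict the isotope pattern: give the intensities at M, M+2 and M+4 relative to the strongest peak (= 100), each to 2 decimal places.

17.51 : 83.69 : 100.00

Each Tl atom is independently Tl-203 (p = 0.295) or Tl-205 (q = 0.705); the cluster is the binomial expansion (p + q)^2.
P(M) = 0.295^2 = 0.087025
P(M+2) = 2 × 0.295^1 × 0.705^1 = 0.415950
P(M+4) = 0.705^2 = 0.497025
The M+4 peak is largest (0.497025); scaling to 100 gives 17.51 : 83.69 : 100.00.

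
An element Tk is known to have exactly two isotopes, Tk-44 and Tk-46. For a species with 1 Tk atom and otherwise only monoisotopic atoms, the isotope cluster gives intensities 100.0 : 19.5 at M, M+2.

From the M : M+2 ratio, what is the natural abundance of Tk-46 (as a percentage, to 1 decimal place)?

16.3%

If p is the fraction of Tk that is Tk-44, then I(M+2)/I(M) = [C(1,1)·p^0·(1−p)] / p^1 = 1·(1−p)/p = 19.5/100.0 = 0.1950
(1−p)/p = 0.1950/1 = 0.1950  ⇒  p = 1/(1 + 0.1950) = 0.8368
Tk-44: 83.7%, Tk-46: 16.3%.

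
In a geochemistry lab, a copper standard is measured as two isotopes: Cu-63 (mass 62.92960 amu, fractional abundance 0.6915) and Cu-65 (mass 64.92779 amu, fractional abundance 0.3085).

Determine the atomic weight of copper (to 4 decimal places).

The abundance-weighted mean is 0.6915 × 62.92960 + 0.3085 × 64.92779
= 43.515818 + 20.030223 = 63.546041 amu

63.5460 amu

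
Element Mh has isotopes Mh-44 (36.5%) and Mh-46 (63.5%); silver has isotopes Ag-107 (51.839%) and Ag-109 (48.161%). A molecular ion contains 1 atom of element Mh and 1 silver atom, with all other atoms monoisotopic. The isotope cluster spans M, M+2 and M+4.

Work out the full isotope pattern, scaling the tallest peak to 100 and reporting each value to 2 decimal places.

Element Mh pattern (n=1): 0.3650 : 0.6350
Silver pattern (n=1): 0.51839 : 0.48161
Convolve the two distributions (both contribute in 2-u steps):
  M: 0.3650×0.51839 = 0.189212
  M+2: 0.3650×0.48161 + 0.6350×0.51839 = 0.504965
  M+4: 0.6350×0.48161 = 0.305822
Scale to base peak (0.504965) = 100: 37.47 : 100.00 : 60.56

37.47 : 100.00 : 60.56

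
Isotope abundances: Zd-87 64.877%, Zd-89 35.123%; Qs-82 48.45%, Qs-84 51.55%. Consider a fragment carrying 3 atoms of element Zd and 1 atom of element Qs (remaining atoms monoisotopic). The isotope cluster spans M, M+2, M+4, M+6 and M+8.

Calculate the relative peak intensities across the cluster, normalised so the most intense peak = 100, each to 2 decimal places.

37.20 : 100.00 : 96.99 : 40.71 : 6.28

Element Zd pattern (n=3): 0.27306892 : 0.44350077 : 0.24010169 : 0.04332862
Element Qs pattern (n=1): 0.4845 : 0.5155
Convolve the two distributions (both contribute in 2-u steps):
  M: 0.27306892×0.4845 = 0.132302
  M+2: 0.27306892×0.5155 + 0.44350077×0.4845 = 0.355643
  M+4: 0.44350077×0.5155 + 0.24010169×0.4845 = 0.344954
  M+6: 0.24010169×0.5155 + 0.04332862×0.4845 = 0.144765
  M+8: 0.04332862×0.5155 = 0.022336
Scale to base peak (0.355643) = 100: 37.20 : 100.00 : 96.99 : 40.71 : 6.28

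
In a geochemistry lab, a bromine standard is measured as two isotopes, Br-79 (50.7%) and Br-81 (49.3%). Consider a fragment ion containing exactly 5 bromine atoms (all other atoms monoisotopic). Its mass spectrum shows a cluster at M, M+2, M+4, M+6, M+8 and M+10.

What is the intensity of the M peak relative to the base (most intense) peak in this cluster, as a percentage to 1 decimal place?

10.6%

Term probabilities: M 0.0335, M+2 0.1629, M+4 0.3168, M+6 0.3080, M+8 0.1497, M+10 0.0291. Base peak = M+4.
P(M+4) = C(5,2) × 0.507^3 × 0.493^2 = 10 × 0.13032384 × 0.243049 = 0.316751 (base)
P(M) = C(5,0) × 0.507^5 × 0.493^0 = 1 × 0.03349961 × 1.0000 = 0.033500
Relative intensity = 0.033500 / 0.316751 × 100 = 10.6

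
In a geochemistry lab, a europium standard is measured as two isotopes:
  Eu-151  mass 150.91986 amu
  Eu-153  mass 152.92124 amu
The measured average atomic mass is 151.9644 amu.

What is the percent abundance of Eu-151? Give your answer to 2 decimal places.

With x = fraction of Eu-151 (so Eu-153 is 1 − x):
150.91986·x + 152.92124·(1 − x) = 151.9644
(150.91986 − 152.92124)·x = 151.9644 − 152.92124
x = -0.95684 / -2.00138 = 0.47809 → 47.81% Eu-151, 52.19% Eu-153.

47.81%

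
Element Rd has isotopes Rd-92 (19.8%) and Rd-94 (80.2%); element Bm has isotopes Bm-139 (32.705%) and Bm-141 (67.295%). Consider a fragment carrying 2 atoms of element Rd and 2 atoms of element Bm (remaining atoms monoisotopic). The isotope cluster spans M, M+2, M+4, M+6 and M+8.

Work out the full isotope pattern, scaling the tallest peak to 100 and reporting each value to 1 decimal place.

Element Rd pattern (n=2): 0.039204 : 0.317592 : 0.643204
Element Bm pattern (n=2): 0.1069617 : 0.44017659 : 0.4528617
Convolve the two distributions (both contribute in 2-u steps):
  M: 0.039204×0.1069617 = 0.004193
  M+2: 0.039204×0.44017659 + 0.317592×0.1069617 = 0.051227
  M+4: 0.039204×0.4528617 + 0.317592×0.44017659 + 0.643204×0.1069617 = 0.226349
  M+6: 0.317592×0.4528617 + 0.643204×0.44017659 = 0.426949
  M+8: 0.643204×0.4528617 = 0.291282
Scale to base peak (0.426949) = 100: 1.0 : 12.0 : 53.0 : 100.0 : 68.2

1.0 : 12.0 : 53.0 : 100.0 : 68.2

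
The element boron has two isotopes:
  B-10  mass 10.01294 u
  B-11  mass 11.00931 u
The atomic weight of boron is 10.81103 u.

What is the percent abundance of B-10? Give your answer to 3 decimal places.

Writing the weighted mean with unknown fraction x of B-10:
10.01294·x + 11.00931·(1 − x) = 10.81103
(10.01294 − 11.00931)·x = 10.81103 − 11.00931
x = -0.19828 / -0.99637 = 0.19900 → 19.900% B-10, 80.100% B-11.

19.900%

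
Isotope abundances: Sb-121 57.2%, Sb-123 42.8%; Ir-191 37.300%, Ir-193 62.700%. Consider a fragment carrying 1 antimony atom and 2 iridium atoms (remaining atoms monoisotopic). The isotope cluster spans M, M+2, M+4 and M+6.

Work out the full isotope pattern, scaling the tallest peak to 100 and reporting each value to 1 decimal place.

18.7 : 77.0 : 100.0 : 39.6

Antimony pattern (n=1): 0.5720 : 0.4280
Iridium pattern (n=2): 0.139129 : 0.467742 : 0.393129
Convolve the two distributions (both contribute in 2-u steps):
  M: 0.5720×0.139129 = 0.079582
  M+2: 0.5720×0.467742 + 0.4280×0.139129 = 0.327096
  M+4: 0.5720×0.393129 + 0.4280×0.467742 = 0.425063
  M+6: 0.4280×0.393129 = 0.168259
Scale to base peak (0.425063) = 100: 18.7 : 77.0 : 100.0 : 39.6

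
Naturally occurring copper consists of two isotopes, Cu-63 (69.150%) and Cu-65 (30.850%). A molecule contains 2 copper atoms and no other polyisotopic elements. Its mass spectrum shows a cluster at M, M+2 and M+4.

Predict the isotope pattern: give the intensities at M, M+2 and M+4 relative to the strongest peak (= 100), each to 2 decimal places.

The 2 Cu atoms are independent, so intensities follow the terms of (0.69150 + 0.30850)^2.
P(M) = 0.69150^2 = 0.478172
P(M+2) = 2 × 0.69150^1 × 0.30850^1 = 0.426656
P(M+4) = 0.30850^2 = 0.095172
The M peak is largest (0.478172); scaling to 100 gives 100.00 : 89.23 : 19.90.

100.00 : 89.23 : 19.90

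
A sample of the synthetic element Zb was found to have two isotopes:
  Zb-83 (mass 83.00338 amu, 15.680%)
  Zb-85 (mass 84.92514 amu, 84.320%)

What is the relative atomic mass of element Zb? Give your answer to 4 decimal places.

84.6238 amu

Ar = Σ fᵢ·mᵢ = 0.15680 × 83.00338 + 0.84320 × 84.92514
= 13.014930 + 71.608878 = 84.623808 amu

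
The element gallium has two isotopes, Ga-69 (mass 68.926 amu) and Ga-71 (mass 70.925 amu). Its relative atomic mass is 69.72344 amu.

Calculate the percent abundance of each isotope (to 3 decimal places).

Writing the weighted mean with unknown fraction x of Ga-69:
68.926·x + 70.925·(1 − x) = 69.72344
(68.926 − 70.925)·x = 69.72344 − 70.925
x = -1.20156 / -1.999 = 0.60108 → 60.108% Ga-69, 39.892% Ga-71.

Ga-69: 60.108%, Ga-71: 39.892%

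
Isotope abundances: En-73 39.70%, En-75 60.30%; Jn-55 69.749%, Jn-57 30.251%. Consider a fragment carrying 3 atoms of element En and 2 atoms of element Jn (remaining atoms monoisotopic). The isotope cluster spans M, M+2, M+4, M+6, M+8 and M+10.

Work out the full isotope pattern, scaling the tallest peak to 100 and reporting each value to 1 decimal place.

Element En pattern (n=3): 0.06257077 : 0.28511468 : 0.43305832 : 0.21925623
Element Jn pattern (n=2): 0.4864923 : 0.4219954 : 0.0915123
Convolve the two distributions (both contribute in 2-u steps):
  M: 0.06257077×0.4864923 = 0.030440
  M+2: 0.06257077×0.4219954 + 0.28511468×0.4864923 = 0.165111
  M+4: 0.06257077×0.0915123 + 0.28511468×0.4219954 + 0.43305832×0.4864923 = 0.336723
  M+6: 0.28511468×0.0915123 + 0.43305832×0.4219954 + 0.21925623×0.4864923 = 0.315507
  M+8: 0.43305832×0.0915123 + 0.21925623×0.4219954 = 0.132155
  M+10: 0.21925623×0.0915123 = 0.020065
Scale to base peak (0.336723) = 100: 9.0 : 49.0 : 100.0 : 93.7 : 39.2 : 6.0

9.0 : 49.0 : 100.0 : 93.7 : 39.2 : 6.0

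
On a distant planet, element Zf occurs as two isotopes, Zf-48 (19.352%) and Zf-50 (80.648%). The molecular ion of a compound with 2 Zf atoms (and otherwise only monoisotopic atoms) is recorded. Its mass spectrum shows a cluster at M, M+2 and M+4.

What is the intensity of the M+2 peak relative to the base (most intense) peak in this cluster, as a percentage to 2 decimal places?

47.99%

Term probabilities: M 0.0374, M+2 0.3121, M+4 0.6504. Base peak = M+4.
P(M+4) = C(2,2) × 0.19352^0 × 0.80648^2 = 1 × 1.0000 × 0.65040999 = 0.650410 (base)
P(M+2) = C(2,1) × 0.19352^1 × 0.80648^1 = 2 × 0.19352 × 0.80648 = 0.312140
Relative intensity = 0.312140 / 0.650410 × 100 = 47.99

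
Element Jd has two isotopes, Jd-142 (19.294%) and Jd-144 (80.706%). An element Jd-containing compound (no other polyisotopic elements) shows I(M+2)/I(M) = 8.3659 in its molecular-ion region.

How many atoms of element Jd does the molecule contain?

With n Jd atoms, P(M+2)/P(M) = C(n,1)·p^(n−1)q / p^n = n·q/p = n · 0.80706/0.19294.
n = 8.3659 × 0.19294/0.80706 = 2.00 ≈ 2

2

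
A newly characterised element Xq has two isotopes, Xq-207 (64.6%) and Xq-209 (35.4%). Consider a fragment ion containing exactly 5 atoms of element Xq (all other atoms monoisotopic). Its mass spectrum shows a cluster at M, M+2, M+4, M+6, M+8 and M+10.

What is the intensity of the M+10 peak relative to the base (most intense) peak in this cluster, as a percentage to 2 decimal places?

Term probabilities: M 0.1125, M+2 0.3083, M+4 0.3378, M+6 0.1851, M+8 0.0507, M+10 0.0056. Base peak = M+4.
P(M+4) = C(5,2) × 0.646^3 × 0.354^2 = 10 × 0.26958614 × 0.125316 = 0.337835 (base)
P(M+10) = C(5,5) × 0.646^0 × 0.354^5 = 1 × 1.0000 × 0.00555925 = 0.005559
Relative intensity = 0.005559 / 0.337835 × 100 = 1.65

1.65%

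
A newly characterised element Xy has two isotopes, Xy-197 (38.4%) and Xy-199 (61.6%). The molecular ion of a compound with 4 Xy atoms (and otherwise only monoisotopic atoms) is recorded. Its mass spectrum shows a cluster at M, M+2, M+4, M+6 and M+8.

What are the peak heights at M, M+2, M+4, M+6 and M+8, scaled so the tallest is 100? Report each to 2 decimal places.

6.06 : 38.86 : 93.51 : 100.00 : 40.10

Expanding (0.384 + 0.616)^4:
P(M) = 0.384^4 = 0.021743
P(M+2) = 4 × 0.384^3 × 0.616^1 = 0.139519
P(M+4) = 6 × 0.384^2 × 0.616^2 = 0.335718
P(M+6) = 4 × 0.384^1 × 0.616^3 = 0.359032
P(M+8) = 0.616^4 = 0.143987
The M+6 peak is largest (0.359032); scaling to 100 gives 6.06 : 38.86 : 93.51 : 100.00 : 40.10.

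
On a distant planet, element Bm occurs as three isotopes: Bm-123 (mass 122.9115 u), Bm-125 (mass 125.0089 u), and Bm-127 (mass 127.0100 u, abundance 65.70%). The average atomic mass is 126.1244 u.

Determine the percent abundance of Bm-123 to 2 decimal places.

9.50%

The remaining 34.30% is split between Bm-123 (fraction x) and Bm-125 (fraction 0.3430 − x).
Substituting: 122.9115x + 125.0089(0.3430 − x) = 42.67883
(122.9115 − 125.0089)x = -0.1992227  ⇒  x = 0.09499, y = 0.24801
Bm-123: 9.50%, Bm-125: 24.80%.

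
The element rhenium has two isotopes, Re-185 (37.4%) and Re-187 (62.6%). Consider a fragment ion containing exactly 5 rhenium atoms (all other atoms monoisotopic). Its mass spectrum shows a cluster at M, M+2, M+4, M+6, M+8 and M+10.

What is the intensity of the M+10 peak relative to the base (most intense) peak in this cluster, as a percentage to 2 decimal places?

Binomial terms of (0.374 + 0.626)^5: M 0.0073, M+2 0.0612, M+4 0.2050, M+6 0.3431, M+8 0.2872, M+10 0.0961 → M+6 is the base peak.
P(M+6) = C(5,3) × 0.374^2 × 0.626^3 = 10 × 0.139876 × 0.24531438 = 0.343136 (base)
P(M+10) = C(5,5) × 0.374^0 × 0.626^5 = 1 × 1.0000 × 0.09613282 = 0.096133
Relative intensity = 0.096133 / 0.343136 × 100 = 28.02

28.02%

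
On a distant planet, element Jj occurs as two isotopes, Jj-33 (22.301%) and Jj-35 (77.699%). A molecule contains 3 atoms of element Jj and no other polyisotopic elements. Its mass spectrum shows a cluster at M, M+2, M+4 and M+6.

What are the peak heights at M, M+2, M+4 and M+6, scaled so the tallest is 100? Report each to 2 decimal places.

Each Jj atom is independently Jj-33 (p = 0.22301) or Jj-35 (q = 0.77699); the cluster is the binomial expansion (p + q)^3.
P(M) = 0.22301^3 = 0.011091
P(M+2) = 3 × 0.22301^2 × 0.77699^1 = 0.115927
P(M+4) = 3 × 0.22301^1 × 0.77699^2 = 0.403902
P(M+6) = 0.77699^3 = 0.469079
The M+6 peak is largest (0.469079); scaling to 100 gives 2.36 : 24.71 : 86.11 : 100.00.

2.36 : 24.71 : 86.11 : 100.00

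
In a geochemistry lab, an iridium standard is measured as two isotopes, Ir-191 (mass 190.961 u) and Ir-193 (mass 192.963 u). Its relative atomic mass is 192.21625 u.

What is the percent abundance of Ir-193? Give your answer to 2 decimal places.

62.70%

Let x be the fractional abundance of Ir-191; then Ir-193 has abundance 1 − x.
190.961·x + 192.963·(1 − x) = 192.21625
(190.961 − 192.963)·x = 192.21625 − 192.963
x = -0.74675 / -2.002 = 0.37300 → 37.30% Ir-191, 62.70% Ir-193.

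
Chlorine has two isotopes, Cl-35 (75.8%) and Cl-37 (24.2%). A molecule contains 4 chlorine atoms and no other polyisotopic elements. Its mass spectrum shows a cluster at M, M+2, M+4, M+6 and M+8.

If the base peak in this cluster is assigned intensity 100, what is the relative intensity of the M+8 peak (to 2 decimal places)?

Term probabilities: M 0.3301, M+2 0.4216, M+4 0.2019, M+6 0.0430, M+8 0.0034. Base peak = M+2.
P(M+2) = C(4,1) × 0.758^3 × 0.242^1 = 4 × 0.43551951 × 0.2420 = 0.421583 (base)
P(M+8) = C(4,4) × 0.758^0 × 0.242^4 = 1 × 1.0000 × 0.00342974 = 0.003430
Relative intensity = 0.003430 / 0.421583 × 100 = 0.81

0.81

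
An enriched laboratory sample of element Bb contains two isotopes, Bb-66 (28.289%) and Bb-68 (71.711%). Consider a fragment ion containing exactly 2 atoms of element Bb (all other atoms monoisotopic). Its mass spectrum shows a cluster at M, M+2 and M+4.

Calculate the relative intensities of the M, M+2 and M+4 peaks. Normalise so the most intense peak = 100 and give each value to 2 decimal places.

15.56 : 78.90 : 100.00

The 2 Bb atoms are independent, so intensities follow the terms of (0.28289 + 0.71711)^2.
P(M) = 0.28289^2 = 0.080027
P(M+2) = 2 × 0.28289^1 × 0.71711^1 = 0.405726
P(M+4) = 0.71711^2 = 0.514247
The M+4 peak is largest (0.514247); scaling to 100 gives 15.56 : 78.90 : 100.00.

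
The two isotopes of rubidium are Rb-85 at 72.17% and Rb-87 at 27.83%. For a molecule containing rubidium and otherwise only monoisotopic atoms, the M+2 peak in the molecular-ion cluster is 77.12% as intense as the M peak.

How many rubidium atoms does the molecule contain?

2

With n Rb atoms, P(M+2)/P(M) = C(n,1)·p^(n−1)q / p^n = n·q/p = n · 0.2783/0.7217.
n = 0.7712 × 0.7217/0.2783 = 2.00 ≈ 2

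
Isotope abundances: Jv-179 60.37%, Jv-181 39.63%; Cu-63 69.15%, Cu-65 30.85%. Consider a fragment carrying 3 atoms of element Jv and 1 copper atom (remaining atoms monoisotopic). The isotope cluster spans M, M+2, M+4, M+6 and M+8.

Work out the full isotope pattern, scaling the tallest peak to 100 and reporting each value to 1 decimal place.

41.4 : 100.0 : 89.9 : 35.6 : 5.2

Element Jv pattern (n=3): 0.22002069 : 0.43329899 : 0.28443994 : 0.06224038
Copper pattern (n=1): 0.6915 : 0.3085
Convolve the two distributions (both contribute in 2-u steps):
  M: 0.22002069×0.6915 = 0.152144
  M+2: 0.22002069×0.3085 + 0.43329899×0.6915 = 0.367503
  M+4: 0.43329899×0.3085 + 0.28443994×0.6915 = 0.330363
  M+6: 0.28443994×0.3085 + 0.06224038×0.6915 = 0.130789
  M+8: 0.06224038×0.3085 = 0.019201
Scale to base peak (0.367503) = 100: 41.4 : 100.0 : 89.9 : 35.6 : 5.2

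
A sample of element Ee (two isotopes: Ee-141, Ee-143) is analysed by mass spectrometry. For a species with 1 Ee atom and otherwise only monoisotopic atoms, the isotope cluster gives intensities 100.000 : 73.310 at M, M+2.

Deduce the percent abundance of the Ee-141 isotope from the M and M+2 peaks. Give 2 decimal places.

57.70%

Let p = fractional abundance of Ee-141. I(M+2)/I(M) = [C(1,1)·p^0·(1−p)] / p^1 = 1·(1−p)/p = 73.310/100.000 = 0.7331
(1−p)/p = 0.7331/1 = 0.7331  ⇒  p = 1/(1 + 0.7331) = 0.5770
Ee-141: 57.70%, Ee-143: 42.30%.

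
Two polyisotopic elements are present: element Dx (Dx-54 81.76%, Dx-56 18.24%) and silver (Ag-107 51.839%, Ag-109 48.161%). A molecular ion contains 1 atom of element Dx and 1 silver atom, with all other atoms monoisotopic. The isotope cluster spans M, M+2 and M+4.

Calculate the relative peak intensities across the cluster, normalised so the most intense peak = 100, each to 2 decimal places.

Element Dx pattern (n=1): 0.8176 : 0.1824
Silver pattern (n=1): 0.51839 : 0.48161
Convolve the two distributions (both contribute in 2-u steps):
  M: 0.8176×0.51839 = 0.423836
  M+2: 0.8176×0.48161 + 0.1824×0.51839 = 0.488319
  M+4: 0.1824×0.48161 = 0.087846
Scale to base peak (0.488319) = 100: 86.79 : 100.00 : 17.99

86.79 : 100.00 : 17.99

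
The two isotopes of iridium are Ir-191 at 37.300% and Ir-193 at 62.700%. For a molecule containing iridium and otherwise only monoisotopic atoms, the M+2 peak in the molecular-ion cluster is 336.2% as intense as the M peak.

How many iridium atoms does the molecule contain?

2

With n Ir atoms, P(M+2)/P(M) = C(n,1)·p^(n−1)q / p^n = n·q/p = n · 0.62700/0.37300.
n = 3.362 × 0.37300/0.62700 = 2.00 ≈ 2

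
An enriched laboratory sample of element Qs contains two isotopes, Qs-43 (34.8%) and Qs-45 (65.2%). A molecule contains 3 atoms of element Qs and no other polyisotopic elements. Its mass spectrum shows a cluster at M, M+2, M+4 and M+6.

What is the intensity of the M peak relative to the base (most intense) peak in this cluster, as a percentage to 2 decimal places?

Term probabilities: M 0.0421, M+2 0.2369, M+4 0.4438, M+6 0.2772. Base peak = M+4.
P(M+4) = C(3,2) × 0.348^1 × 0.652^2 = 3 × 0.3480 × 0.425104 = 0.443809 (base)
P(M) = C(3,0) × 0.348^3 × 0.652^0 = 1 × 0.04214419 × 1.0000 = 0.042144
Relative intensity = 0.042144 / 0.443809 × 100 = 9.50

9.50%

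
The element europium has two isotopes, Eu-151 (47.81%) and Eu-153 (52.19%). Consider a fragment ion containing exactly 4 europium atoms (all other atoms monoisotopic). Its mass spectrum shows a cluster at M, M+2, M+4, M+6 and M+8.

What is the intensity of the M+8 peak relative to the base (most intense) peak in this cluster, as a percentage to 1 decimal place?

Binomial terms of (0.4781 + 0.5219)^4: M 0.0522, M+2 0.2281, M+4 0.3736, M+6 0.2719, M+8 0.0742 → M+4 is the base peak.
P(M+4) = C(4,2) × 0.4781^2 × 0.5219^2 = 6 × 0.22857961 × 0.27237961 = 0.373563 (base)
P(M+8) = C(4,4) × 0.4781^0 × 0.5219^4 = 1 × 1.0000 × 0.07419065 = 0.074191
Relative intensity = 0.074191 / 0.373563 × 100 = 19.9

19.9%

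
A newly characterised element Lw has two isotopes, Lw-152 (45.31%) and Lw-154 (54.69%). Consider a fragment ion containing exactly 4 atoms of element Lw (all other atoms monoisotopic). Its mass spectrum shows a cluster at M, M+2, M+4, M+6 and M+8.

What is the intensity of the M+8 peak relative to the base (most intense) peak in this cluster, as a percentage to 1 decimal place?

Term probabilities: M 0.0421, M+2 0.2035, M+4 0.3684, M+6 0.2965, M+8 0.0895. Base peak = M+4.
P(M+4) = C(4,2) × 0.4531^2 × 0.5469^2 = 6 × 0.20529961 × 0.29909961 = 0.368430 (base)
P(M+8) = C(4,4) × 0.4531^0 × 0.5469^4 = 1 × 1.0000 × 0.08946058 = 0.089461
Relative intensity = 0.089461 / 0.368430 × 100 = 24.3

24.3%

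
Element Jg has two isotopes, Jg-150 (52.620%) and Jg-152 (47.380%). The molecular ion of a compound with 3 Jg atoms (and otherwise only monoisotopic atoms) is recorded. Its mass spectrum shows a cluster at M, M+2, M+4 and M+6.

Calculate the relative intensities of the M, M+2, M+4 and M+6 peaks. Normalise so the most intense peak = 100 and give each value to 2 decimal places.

37.02 : 100.00 : 90.04 : 27.03

Each Jg atom is independently Jg-150 (p = 0.52620) or Jg-152 (q = 0.47380); the cluster is the binomial expansion (p + q)^3.
P(M) = 0.52620^3 = 0.145698
P(M+2) = 3 × 0.52620^2 × 0.47380^1 = 0.393566
P(M+4) = 3 × 0.52620^1 × 0.47380^2 = 0.354374
P(M+6) = 0.47380^3 = 0.106362
The M+2 peak is largest (0.393566); scaling to 100 gives 37.02 : 100.00 : 90.04 : 27.03.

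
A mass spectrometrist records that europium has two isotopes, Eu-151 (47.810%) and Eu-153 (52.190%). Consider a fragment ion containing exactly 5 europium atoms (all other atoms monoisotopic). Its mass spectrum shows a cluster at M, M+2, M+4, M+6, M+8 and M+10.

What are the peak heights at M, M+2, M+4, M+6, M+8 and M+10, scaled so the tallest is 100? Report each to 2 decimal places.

7.69 : 41.96 : 91.61 : 100.00 : 54.58 : 11.92

Expanding (0.47810 + 0.52190)^5:
P(M) = 0.47810^5 = 0.024980
P(M+2) = 5 × 0.47810^4 × 0.52190^1 = 0.136343
P(M+4) = 10 × 0.47810^3 × 0.52190^2 = 0.297667
P(M+6) = 10 × 0.47810^2 × 0.52190^3 = 0.324937
P(M+8) = 5 × 0.47810^1 × 0.52190^4 = 0.177353
P(M+10) = 0.52190^5 = 0.038720
The M+6 peak is largest (0.324937); scaling to 100 gives 7.69 : 41.96 : 91.61 : 100.00 : 54.58 : 11.92.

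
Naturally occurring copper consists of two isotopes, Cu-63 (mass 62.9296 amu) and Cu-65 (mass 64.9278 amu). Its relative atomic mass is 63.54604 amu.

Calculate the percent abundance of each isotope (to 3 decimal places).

Let x be the fractional abundance of Cu-63; then Cu-65 has abundance 1 − x.
62.9296·x + 64.9278·(1 − x) = 63.54604
(62.9296 − 64.9278)·x = 63.54604 − 64.9278
x = -1.38176 / -1.9982 = 0.69150 → 69.150% Cu-63, 30.850% Cu-65.

Cu-63: 69.150%, Cu-65: 30.850%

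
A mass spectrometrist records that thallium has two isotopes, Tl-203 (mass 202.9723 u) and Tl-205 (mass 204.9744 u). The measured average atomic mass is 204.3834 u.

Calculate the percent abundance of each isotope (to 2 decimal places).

Tl-203: 29.52%, Tl-205: 70.48%

Writing the weighted mean with unknown fraction x of Tl-203:
202.9723·x + 204.9744·(1 − x) = 204.3834
(202.9723 − 204.9744)·x = 204.3834 − 204.9744
x = -0.5910 / -2.0021 = 0.29519 → 29.52% Tl-203, 70.48% Tl-205.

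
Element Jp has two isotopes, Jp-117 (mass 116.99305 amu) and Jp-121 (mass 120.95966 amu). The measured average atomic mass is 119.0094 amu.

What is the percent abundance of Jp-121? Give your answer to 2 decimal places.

Let x be the fractional abundance of Jp-117; then Jp-121 has abundance 1 − x.
116.99305·x + 120.95966·(1 − x) = 119.0094
(116.99305 − 120.95966)·x = 119.0094 − 120.95966
x = -1.95026 / -3.96661 = 0.49167 → 49.17% Jp-117, 50.83% Jp-121.

50.83%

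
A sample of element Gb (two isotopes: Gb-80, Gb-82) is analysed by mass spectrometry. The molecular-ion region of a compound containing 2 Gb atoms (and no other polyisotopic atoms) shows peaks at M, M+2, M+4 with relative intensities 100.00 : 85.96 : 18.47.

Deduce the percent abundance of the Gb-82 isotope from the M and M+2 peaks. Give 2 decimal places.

Write p for the Gb-80 fraction. I(M+2)/I(M) = [C(2,1)·p^1·(1−p)] / p^2 = 2·(1−p)/p = 85.96/100.00 = 0.8596
(1−p)/p = 0.8596/2 = 0.4298  ⇒  p = 1/(1 + 0.4298) = 0.6994
Gb-80: 69.94%, Gb-82: 30.06%.

30.06%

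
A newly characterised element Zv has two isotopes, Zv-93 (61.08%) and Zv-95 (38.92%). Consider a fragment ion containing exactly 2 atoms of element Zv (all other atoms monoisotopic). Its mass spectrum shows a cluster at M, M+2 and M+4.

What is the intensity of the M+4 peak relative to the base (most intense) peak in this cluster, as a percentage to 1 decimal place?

31.9%

Binomial terms of (0.6108 + 0.3892)^2: M 0.3731, M+2 0.4754, M+4 0.1515 → M+2 is the base peak.
P(M+2) = C(2,1) × 0.6108^1 × 0.3892^1 = 2 × 0.6108 × 0.3892 = 0.475447 (base)
P(M+4) = C(2,2) × 0.6108^0 × 0.3892^2 = 1 × 1.0000 × 0.15147664 = 0.151477
Relative intensity = 0.151477 / 0.475447 × 100 = 31.9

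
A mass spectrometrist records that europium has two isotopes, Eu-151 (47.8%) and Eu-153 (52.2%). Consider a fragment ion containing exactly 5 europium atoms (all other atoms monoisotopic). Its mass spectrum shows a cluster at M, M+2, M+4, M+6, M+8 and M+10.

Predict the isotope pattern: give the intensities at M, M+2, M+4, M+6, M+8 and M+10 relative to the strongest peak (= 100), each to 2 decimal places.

The 5 Eu atoms are independent, so intensities follow the terms of (0.478 + 0.522)^5.
P(M) = 0.478^5 = 0.024954
P(M+2) = 5 × 0.478^4 × 0.522^1 = 0.136255
P(M+4) = 10 × 0.478^3 × 0.522^2 = 0.297594
P(M+6) = 10 × 0.478^2 × 0.522^3 = 0.324988
P(M+8) = 5 × 0.478^1 × 0.522^4 = 0.177452
P(M+10) = 0.522^5 = 0.038757
The M+6 peak is largest (0.324988); scaling to 100 gives 7.68 : 41.93 : 91.57 : 100.00 : 54.60 : 11.93.

7.68 : 41.93 : 91.57 : 100.00 : 54.60 : 11.93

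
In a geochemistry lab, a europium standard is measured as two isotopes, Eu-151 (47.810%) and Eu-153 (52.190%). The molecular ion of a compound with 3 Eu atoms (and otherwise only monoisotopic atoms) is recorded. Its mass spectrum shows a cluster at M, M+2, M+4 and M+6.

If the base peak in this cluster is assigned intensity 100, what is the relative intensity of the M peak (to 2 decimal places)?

27.97

(0.47810 + 0.52190)^3 gives M 0.1093, M+2 0.3579, M+4 0.3907, M+6 0.1422; the largest is M+4.
P(M+4) = C(3,2) × 0.47810^1 × 0.52190^2 = 3 × 0.4781 × 0.27237961 = 0.390674 (base)
P(M) = C(3,0) × 0.47810^3 × 0.52190^0 = 1 × 0.10928391 × 1.0000 = 0.109284
Relative intensity = 0.109284 / 0.390674 × 100 = 27.97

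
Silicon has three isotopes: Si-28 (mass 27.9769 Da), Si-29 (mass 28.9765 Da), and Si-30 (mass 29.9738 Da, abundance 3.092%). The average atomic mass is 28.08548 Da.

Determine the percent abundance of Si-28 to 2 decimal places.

The remaining 96.908% is split between Si-28 (fraction x) and Si-29 (fraction 0.96908 − x).
Substituting: 27.9769x + 28.9765(0.96908 − x) = 27.158690104
(27.9769 − 28.9765)x = -0.921856516  ⇒  x = 0.92223, y = 0.04685
Si-28: 92.22%, Si-29: 4.69%.

92.22%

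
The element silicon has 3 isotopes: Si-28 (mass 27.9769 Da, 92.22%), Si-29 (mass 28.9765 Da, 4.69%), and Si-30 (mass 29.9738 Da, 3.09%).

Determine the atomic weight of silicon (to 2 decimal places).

Ar = Σ fᵢ·mᵢ = 0.9222 × 27.9769 + 0.0469 × 28.9765 + 0.0309 × 29.9738
= 25.80030 + 1.35900 + 0.92619 = 28.08549 Da

28.09 Da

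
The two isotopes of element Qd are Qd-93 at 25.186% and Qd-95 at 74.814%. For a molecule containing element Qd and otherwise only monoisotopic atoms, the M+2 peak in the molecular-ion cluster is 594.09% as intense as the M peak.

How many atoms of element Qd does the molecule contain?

The M+2/M ratio from n Qd atoms is n · q/p = n · 0.74814/0.25186.
n = 5.9409 × 0.25186/0.74814 = 2.00 ≈ 2

2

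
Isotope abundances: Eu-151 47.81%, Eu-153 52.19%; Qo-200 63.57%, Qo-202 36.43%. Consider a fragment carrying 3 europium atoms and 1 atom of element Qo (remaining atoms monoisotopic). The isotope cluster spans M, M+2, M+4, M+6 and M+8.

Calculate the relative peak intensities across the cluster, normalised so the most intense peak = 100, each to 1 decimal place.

Europium pattern (n=3): 0.10928391 : 0.3578871 : 0.39067407 : 0.14215492
Element Qo pattern (n=1): 0.6357 : 0.3643
Convolve the two distributions (both contribute in 2-u steps):
  M: 0.10928391×0.6357 = 0.069472
  M+2: 0.10928391×0.3643 + 0.3578871×0.6357 = 0.267321
  M+4: 0.3578871×0.3643 + 0.39067407×0.6357 = 0.378730
  M+6: 0.39067407×0.3643 + 0.14215492×0.6357 = 0.232690
  M+8: 0.14215492×0.3643 = 0.051787
Scale to base peak (0.378730) = 100: 18.3 : 70.6 : 100.0 : 61.4 : 13.7

18.3 : 70.6 : 100.0 : 61.4 : 13.7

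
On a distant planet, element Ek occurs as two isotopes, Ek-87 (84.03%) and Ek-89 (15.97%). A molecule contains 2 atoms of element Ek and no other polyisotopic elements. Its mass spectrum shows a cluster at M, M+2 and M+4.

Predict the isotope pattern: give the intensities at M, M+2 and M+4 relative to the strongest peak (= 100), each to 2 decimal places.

The 2 Ek atoms are independent, so intensities follow the terms of (0.8403 + 0.1597)^2.
P(M) = 0.8403^2 = 0.706104
P(M+2) = 2 × 0.8403^1 × 0.1597^1 = 0.268392
P(M+4) = 0.1597^2 = 0.025504
The M peak is largest (0.706104); scaling to 100 gives 100.00 : 38.01 : 3.61.

100.00 : 38.01 : 3.61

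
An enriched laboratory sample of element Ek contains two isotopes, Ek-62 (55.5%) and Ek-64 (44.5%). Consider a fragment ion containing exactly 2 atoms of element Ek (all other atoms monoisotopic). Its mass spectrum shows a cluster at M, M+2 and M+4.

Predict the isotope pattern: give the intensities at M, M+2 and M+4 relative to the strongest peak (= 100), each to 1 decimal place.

62.4 : 100.0 : 40.1

Expanding (0.555 + 0.445)^2:
P(M) = 0.555^2 = 0.308025
P(M+2) = 2 × 0.555^1 × 0.445^1 = 0.493950
P(M+4) = 0.445^2 = 0.198025
The M+2 peak is largest (0.493950); scaling to 100 gives 62.4 : 100.0 : 40.1.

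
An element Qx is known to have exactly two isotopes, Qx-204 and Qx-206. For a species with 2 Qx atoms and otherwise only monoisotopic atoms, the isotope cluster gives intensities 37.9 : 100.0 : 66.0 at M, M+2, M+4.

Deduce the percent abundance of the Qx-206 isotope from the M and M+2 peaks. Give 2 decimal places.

56.88%

Let p = fractional abundance of Qx-204. I(M+2)/I(M) = [C(2,1)·p^1·(1−p)] / p^2 = 2·(1−p)/p = 100.0/37.9 = 2.6385
(1−p)/p = 2.6385/2 = 1.3193  ⇒  p = 1/(1 + 1.3193) = 0.4312
Qx-204: 43.12%, Qx-206: 56.88%.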